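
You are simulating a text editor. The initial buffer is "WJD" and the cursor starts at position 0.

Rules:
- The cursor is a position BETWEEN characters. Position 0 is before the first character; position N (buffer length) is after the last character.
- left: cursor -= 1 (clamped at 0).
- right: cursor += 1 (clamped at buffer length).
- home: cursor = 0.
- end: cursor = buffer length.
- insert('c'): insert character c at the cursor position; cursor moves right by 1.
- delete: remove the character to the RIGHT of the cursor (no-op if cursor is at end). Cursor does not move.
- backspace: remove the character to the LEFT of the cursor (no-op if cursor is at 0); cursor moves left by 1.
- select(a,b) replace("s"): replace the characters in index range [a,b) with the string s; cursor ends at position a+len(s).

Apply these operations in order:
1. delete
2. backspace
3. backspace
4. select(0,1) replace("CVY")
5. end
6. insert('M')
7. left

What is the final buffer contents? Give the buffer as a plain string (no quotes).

Answer: CVYDM

Derivation:
After op 1 (delete): buf='JD' cursor=0
After op 2 (backspace): buf='JD' cursor=0
After op 3 (backspace): buf='JD' cursor=0
After op 4 (select(0,1) replace("CVY")): buf='CVYD' cursor=3
After op 5 (end): buf='CVYD' cursor=4
After op 6 (insert('M')): buf='CVYDM' cursor=5
After op 7 (left): buf='CVYDM' cursor=4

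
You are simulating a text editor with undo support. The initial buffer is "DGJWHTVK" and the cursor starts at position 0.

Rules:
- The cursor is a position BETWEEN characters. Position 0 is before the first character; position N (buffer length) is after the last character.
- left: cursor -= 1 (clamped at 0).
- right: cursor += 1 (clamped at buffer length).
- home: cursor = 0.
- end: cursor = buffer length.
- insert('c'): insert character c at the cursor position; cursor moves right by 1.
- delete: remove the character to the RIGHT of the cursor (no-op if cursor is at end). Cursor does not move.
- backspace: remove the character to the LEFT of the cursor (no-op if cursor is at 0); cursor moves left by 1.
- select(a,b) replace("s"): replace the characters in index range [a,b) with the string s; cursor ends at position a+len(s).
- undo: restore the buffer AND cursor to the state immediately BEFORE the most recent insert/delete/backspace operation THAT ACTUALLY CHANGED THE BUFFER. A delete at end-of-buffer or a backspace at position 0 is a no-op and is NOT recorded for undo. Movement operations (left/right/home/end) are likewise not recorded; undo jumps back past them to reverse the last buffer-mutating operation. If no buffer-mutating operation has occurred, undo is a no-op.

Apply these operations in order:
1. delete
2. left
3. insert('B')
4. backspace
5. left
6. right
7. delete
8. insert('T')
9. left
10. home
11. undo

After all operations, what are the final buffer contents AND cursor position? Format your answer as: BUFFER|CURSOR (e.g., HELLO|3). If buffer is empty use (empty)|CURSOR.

Answer: GWHTVK|1

Derivation:
After op 1 (delete): buf='GJWHTVK' cursor=0
After op 2 (left): buf='GJWHTVK' cursor=0
After op 3 (insert('B')): buf='BGJWHTVK' cursor=1
After op 4 (backspace): buf='GJWHTVK' cursor=0
After op 5 (left): buf='GJWHTVK' cursor=0
After op 6 (right): buf='GJWHTVK' cursor=1
After op 7 (delete): buf='GWHTVK' cursor=1
After op 8 (insert('T')): buf='GTWHTVK' cursor=2
After op 9 (left): buf='GTWHTVK' cursor=1
After op 10 (home): buf='GTWHTVK' cursor=0
After op 11 (undo): buf='GWHTVK' cursor=1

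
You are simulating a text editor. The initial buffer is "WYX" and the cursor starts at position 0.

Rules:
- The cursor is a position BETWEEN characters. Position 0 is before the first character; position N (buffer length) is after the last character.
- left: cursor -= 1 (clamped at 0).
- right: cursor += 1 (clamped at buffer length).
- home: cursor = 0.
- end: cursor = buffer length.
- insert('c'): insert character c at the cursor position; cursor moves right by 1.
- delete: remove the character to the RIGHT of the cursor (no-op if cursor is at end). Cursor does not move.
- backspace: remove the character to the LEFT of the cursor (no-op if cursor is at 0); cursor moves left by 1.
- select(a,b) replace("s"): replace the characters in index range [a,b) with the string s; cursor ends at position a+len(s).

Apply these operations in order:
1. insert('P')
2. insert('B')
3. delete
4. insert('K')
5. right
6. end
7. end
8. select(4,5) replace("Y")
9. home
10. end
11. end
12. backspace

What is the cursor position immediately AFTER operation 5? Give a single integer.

Answer: 4

Derivation:
After op 1 (insert('P')): buf='PWYX' cursor=1
After op 2 (insert('B')): buf='PBWYX' cursor=2
After op 3 (delete): buf='PBYX' cursor=2
After op 4 (insert('K')): buf='PBKYX' cursor=3
After op 5 (right): buf='PBKYX' cursor=4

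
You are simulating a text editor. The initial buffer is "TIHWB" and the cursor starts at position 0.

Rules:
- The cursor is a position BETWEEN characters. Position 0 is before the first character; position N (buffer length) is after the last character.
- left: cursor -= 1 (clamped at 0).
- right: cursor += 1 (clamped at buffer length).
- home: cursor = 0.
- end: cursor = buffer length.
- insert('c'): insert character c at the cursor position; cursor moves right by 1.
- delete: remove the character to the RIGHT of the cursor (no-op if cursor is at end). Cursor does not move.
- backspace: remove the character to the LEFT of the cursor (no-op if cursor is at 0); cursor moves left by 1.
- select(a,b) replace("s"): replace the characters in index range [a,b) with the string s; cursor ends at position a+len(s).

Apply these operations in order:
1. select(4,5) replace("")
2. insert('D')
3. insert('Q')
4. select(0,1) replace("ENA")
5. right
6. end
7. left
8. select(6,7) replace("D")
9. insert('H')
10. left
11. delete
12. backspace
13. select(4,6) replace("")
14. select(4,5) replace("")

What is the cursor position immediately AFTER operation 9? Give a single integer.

Answer: 8

Derivation:
After op 1 (select(4,5) replace("")): buf='TIHW' cursor=4
After op 2 (insert('D')): buf='TIHWD' cursor=5
After op 3 (insert('Q')): buf='TIHWDQ' cursor=6
After op 4 (select(0,1) replace("ENA")): buf='ENAIHWDQ' cursor=3
After op 5 (right): buf='ENAIHWDQ' cursor=4
After op 6 (end): buf='ENAIHWDQ' cursor=8
After op 7 (left): buf='ENAIHWDQ' cursor=7
After op 8 (select(6,7) replace("D")): buf='ENAIHWDQ' cursor=7
After op 9 (insert('H')): buf='ENAIHWDHQ' cursor=8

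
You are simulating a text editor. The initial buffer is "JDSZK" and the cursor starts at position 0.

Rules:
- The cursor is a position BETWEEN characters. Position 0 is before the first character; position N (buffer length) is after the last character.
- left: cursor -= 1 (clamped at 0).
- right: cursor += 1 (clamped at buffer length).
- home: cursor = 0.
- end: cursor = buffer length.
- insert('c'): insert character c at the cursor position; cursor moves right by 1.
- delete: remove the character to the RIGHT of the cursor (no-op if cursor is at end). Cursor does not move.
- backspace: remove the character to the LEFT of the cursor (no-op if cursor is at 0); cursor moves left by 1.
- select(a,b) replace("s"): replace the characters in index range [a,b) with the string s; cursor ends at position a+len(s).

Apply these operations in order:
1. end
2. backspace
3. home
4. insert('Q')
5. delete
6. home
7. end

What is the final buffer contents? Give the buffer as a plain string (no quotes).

Answer: QDSZ

Derivation:
After op 1 (end): buf='JDSZK' cursor=5
After op 2 (backspace): buf='JDSZ' cursor=4
After op 3 (home): buf='JDSZ' cursor=0
After op 4 (insert('Q')): buf='QJDSZ' cursor=1
After op 5 (delete): buf='QDSZ' cursor=1
After op 6 (home): buf='QDSZ' cursor=0
After op 7 (end): buf='QDSZ' cursor=4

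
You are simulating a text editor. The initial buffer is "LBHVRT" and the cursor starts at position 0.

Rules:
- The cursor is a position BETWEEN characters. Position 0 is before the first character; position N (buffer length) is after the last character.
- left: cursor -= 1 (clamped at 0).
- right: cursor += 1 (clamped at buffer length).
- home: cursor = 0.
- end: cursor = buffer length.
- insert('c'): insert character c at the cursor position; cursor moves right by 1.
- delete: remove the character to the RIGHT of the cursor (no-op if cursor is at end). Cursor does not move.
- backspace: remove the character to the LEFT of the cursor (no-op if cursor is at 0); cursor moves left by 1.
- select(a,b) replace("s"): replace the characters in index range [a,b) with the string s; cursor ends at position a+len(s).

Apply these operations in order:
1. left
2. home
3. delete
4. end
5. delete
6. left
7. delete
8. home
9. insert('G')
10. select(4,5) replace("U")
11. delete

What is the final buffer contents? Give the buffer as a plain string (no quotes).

After op 1 (left): buf='LBHVRT' cursor=0
After op 2 (home): buf='LBHVRT' cursor=0
After op 3 (delete): buf='BHVRT' cursor=0
After op 4 (end): buf='BHVRT' cursor=5
After op 5 (delete): buf='BHVRT' cursor=5
After op 6 (left): buf='BHVRT' cursor=4
After op 7 (delete): buf='BHVR' cursor=4
After op 8 (home): buf='BHVR' cursor=0
After op 9 (insert('G')): buf='GBHVR' cursor=1
After op 10 (select(4,5) replace("U")): buf='GBHVU' cursor=5
After op 11 (delete): buf='GBHVU' cursor=5

Answer: GBHVU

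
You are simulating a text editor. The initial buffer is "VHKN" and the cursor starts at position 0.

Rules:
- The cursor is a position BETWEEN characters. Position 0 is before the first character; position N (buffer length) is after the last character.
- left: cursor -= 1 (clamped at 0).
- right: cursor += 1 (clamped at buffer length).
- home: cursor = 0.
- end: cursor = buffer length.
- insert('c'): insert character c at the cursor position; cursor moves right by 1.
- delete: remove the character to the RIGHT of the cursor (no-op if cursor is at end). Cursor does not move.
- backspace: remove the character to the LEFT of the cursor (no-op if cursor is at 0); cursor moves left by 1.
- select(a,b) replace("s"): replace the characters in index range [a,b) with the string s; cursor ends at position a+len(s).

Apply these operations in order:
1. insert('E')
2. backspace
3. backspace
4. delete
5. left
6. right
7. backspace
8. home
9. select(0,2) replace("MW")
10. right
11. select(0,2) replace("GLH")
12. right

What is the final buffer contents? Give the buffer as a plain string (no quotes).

After op 1 (insert('E')): buf='EVHKN' cursor=1
After op 2 (backspace): buf='VHKN' cursor=0
After op 3 (backspace): buf='VHKN' cursor=0
After op 4 (delete): buf='HKN' cursor=0
After op 5 (left): buf='HKN' cursor=0
After op 6 (right): buf='HKN' cursor=1
After op 7 (backspace): buf='KN' cursor=0
After op 8 (home): buf='KN' cursor=0
After op 9 (select(0,2) replace("MW")): buf='MW' cursor=2
After op 10 (right): buf='MW' cursor=2
After op 11 (select(0,2) replace("GLH")): buf='GLH' cursor=3
After op 12 (right): buf='GLH' cursor=3

Answer: GLH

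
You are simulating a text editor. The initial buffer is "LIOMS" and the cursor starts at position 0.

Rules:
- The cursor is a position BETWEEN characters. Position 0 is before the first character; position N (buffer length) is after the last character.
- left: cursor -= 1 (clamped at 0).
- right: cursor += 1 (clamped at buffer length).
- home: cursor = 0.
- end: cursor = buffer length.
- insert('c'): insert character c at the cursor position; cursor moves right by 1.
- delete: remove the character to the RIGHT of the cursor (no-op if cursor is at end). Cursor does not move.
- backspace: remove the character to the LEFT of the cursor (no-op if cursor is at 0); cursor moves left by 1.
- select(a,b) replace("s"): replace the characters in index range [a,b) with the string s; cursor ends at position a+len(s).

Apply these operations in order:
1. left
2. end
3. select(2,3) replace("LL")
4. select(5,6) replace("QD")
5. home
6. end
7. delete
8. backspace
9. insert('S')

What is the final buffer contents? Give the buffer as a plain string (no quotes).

After op 1 (left): buf='LIOMS' cursor=0
After op 2 (end): buf='LIOMS' cursor=5
After op 3 (select(2,3) replace("LL")): buf='LILLMS' cursor=4
After op 4 (select(5,6) replace("QD")): buf='LILLMQD' cursor=7
After op 5 (home): buf='LILLMQD' cursor=0
After op 6 (end): buf='LILLMQD' cursor=7
After op 7 (delete): buf='LILLMQD' cursor=7
After op 8 (backspace): buf='LILLMQ' cursor=6
After op 9 (insert('S')): buf='LILLMQS' cursor=7

Answer: LILLMQS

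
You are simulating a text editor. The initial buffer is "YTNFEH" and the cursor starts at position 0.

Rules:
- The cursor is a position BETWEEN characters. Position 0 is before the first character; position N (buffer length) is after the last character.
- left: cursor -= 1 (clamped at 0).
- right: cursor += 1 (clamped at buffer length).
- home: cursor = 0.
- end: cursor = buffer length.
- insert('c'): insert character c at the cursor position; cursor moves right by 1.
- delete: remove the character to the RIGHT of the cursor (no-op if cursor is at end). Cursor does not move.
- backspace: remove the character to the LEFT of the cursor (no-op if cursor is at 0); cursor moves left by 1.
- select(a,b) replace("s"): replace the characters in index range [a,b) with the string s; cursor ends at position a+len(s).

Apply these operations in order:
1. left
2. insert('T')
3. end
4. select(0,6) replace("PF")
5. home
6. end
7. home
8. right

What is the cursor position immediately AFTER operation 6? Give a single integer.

After op 1 (left): buf='YTNFEH' cursor=0
After op 2 (insert('T')): buf='TYTNFEH' cursor=1
After op 3 (end): buf='TYTNFEH' cursor=7
After op 4 (select(0,6) replace("PF")): buf='PFH' cursor=2
After op 5 (home): buf='PFH' cursor=0
After op 6 (end): buf='PFH' cursor=3

Answer: 3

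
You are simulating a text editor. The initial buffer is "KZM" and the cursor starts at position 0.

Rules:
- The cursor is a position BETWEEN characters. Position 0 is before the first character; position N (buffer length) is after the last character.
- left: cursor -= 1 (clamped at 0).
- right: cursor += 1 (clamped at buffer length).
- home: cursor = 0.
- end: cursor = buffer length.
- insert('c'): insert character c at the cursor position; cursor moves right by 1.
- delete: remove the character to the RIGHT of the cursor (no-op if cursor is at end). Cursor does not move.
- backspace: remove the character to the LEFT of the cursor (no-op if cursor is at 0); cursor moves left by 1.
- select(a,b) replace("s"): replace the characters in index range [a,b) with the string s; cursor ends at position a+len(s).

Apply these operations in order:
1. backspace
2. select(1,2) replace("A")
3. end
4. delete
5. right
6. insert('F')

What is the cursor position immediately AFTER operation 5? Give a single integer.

After op 1 (backspace): buf='KZM' cursor=0
After op 2 (select(1,2) replace("A")): buf='KAM' cursor=2
After op 3 (end): buf='KAM' cursor=3
After op 4 (delete): buf='KAM' cursor=3
After op 5 (right): buf='KAM' cursor=3

Answer: 3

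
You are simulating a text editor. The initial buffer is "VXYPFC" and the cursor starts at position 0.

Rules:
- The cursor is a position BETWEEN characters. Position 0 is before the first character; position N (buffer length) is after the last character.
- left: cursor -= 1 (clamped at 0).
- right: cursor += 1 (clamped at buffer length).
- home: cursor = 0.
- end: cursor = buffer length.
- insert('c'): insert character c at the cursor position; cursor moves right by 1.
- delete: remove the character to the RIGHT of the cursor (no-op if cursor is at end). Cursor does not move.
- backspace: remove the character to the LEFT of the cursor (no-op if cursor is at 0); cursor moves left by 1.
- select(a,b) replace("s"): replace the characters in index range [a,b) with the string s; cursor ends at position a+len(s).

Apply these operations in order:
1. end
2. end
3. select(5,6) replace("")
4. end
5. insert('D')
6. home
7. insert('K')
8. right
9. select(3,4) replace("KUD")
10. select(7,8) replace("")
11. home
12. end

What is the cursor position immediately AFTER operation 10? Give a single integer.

After op 1 (end): buf='VXYPFC' cursor=6
After op 2 (end): buf='VXYPFC' cursor=6
After op 3 (select(5,6) replace("")): buf='VXYPF' cursor=5
After op 4 (end): buf='VXYPF' cursor=5
After op 5 (insert('D')): buf='VXYPFD' cursor=6
After op 6 (home): buf='VXYPFD' cursor=0
After op 7 (insert('K')): buf='KVXYPFD' cursor=1
After op 8 (right): buf='KVXYPFD' cursor=2
After op 9 (select(3,4) replace("KUD")): buf='KVXKUDPFD' cursor=6
After op 10 (select(7,8) replace("")): buf='KVXKUDPD' cursor=7

Answer: 7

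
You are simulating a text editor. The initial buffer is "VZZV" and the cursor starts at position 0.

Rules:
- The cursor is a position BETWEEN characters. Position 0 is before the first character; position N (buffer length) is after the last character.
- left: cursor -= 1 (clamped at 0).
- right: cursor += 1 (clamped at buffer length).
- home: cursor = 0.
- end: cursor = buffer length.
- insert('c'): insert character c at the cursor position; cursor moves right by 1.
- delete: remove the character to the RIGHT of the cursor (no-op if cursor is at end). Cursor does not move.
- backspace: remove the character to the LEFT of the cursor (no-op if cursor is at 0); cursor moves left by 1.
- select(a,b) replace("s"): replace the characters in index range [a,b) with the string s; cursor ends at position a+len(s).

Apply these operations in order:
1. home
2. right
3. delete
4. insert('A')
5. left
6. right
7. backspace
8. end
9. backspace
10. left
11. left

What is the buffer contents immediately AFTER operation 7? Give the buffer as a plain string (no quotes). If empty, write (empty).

After op 1 (home): buf='VZZV' cursor=0
After op 2 (right): buf='VZZV' cursor=1
After op 3 (delete): buf='VZV' cursor=1
After op 4 (insert('A')): buf='VAZV' cursor=2
After op 5 (left): buf='VAZV' cursor=1
After op 6 (right): buf='VAZV' cursor=2
After op 7 (backspace): buf='VZV' cursor=1

Answer: VZV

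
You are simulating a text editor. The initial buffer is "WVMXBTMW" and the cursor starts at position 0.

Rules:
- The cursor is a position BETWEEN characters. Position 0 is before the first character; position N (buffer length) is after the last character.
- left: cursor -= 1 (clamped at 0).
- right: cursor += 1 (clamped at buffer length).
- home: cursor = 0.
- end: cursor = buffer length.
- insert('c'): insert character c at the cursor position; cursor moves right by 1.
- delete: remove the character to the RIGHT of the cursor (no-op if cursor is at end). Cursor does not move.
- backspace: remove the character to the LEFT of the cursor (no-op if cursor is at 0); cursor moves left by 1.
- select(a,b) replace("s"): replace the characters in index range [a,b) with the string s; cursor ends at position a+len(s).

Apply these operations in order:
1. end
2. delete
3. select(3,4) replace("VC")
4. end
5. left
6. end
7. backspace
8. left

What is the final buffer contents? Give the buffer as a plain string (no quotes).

After op 1 (end): buf='WVMXBTMW' cursor=8
After op 2 (delete): buf='WVMXBTMW' cursor=8
After op 3 (select(3,4) replace("VC")): buf='WVMVCBTMW' cursor=5
After op 4 (end): buf='WVMVCBTMW' cursor=9
After op 5 (left): buf='WVMVCBTMW' cursor=8
After op 6 (end): buf='WVMVCBTMW' cursor=9
After op 7 (backspace): buf='WVMVCBTM' cursor=8
After op 8 (left): buf='WVMVCBTM' cursor=7

Answer: WVMVCBTM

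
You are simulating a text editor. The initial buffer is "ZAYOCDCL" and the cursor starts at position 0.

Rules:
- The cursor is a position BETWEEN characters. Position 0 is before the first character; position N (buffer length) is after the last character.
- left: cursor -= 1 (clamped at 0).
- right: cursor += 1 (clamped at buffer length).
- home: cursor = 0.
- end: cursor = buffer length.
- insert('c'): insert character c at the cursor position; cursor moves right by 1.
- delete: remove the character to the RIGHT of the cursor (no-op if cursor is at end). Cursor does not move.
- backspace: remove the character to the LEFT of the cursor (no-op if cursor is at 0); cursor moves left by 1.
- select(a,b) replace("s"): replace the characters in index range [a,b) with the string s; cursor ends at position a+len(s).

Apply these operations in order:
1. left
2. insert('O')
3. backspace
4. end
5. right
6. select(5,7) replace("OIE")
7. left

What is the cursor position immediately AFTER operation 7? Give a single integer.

Answer: 7

Derivation:
After op 1 (left): buf='ZAYOCDCL' cursor=0
After op 2 (insert('O')): buf='OZAYOCDCL' cursor=1
After op 3 (backspace): buf='ZAYOCDCL' cursor=0
After op 4 (end): buf='ZAYOCDCL' cursor=8
After op 5 (right): buf='ZAYOCDCL' cursor=8
After op 6 (select(5,7) replace("OIE")): buf='ZAYOCOIEL' cursor=8
After op 7 (left): buf='ZAYOCOIEL' cursor=7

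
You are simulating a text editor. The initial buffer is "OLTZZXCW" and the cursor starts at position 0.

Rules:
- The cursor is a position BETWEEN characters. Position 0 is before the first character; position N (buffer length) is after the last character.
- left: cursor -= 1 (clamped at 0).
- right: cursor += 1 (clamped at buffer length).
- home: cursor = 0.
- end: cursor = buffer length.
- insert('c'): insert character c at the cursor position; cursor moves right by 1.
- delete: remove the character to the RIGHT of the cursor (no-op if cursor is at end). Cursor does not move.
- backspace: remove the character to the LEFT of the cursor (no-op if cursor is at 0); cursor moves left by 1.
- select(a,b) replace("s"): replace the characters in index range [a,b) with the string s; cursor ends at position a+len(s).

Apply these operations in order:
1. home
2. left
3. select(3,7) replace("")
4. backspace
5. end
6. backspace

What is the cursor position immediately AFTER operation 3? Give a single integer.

Answer: 3

Derivation:
After op 1 (home): buf='OLTZZXCW' cursor=0
After op 2 (left): buf='OLTZZXCW' cursor=0
After op 3 (select(3,7) replace("")): buf='OLTW' cursor=3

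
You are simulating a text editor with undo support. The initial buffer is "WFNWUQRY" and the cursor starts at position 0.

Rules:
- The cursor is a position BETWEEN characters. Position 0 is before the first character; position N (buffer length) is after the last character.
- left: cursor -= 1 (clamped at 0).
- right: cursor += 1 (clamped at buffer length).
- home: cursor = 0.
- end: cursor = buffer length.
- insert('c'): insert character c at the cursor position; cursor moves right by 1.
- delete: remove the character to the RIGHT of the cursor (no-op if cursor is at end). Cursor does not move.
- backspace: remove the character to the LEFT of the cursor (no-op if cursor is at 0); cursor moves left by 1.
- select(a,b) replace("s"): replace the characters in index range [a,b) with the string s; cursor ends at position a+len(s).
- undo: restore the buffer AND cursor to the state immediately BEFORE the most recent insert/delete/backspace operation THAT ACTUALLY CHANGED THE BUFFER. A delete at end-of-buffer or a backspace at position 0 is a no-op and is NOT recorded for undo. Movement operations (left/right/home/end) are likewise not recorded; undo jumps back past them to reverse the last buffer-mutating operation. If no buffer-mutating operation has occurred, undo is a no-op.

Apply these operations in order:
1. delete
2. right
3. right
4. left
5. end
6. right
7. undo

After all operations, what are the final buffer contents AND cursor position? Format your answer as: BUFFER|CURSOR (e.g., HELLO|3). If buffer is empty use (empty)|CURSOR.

After op 1 (delete): buf='FNWUQRY' cursor=0
After op 2 (right): buf='FNWUQRY' cursor=1
After op 3 (right): buf='FNWUQRY' cursor=2
After op 4 (left): buf='FNWUQRY' cursor=1
After op 5 (end): buf='FNWUQRY' cursor=7
After op 6 (right): buf='FNWUQRY' cursor=7
After op 7 (undo): buf='WFNWUQRY' cursor=0

Answer: WFNWUQRY|0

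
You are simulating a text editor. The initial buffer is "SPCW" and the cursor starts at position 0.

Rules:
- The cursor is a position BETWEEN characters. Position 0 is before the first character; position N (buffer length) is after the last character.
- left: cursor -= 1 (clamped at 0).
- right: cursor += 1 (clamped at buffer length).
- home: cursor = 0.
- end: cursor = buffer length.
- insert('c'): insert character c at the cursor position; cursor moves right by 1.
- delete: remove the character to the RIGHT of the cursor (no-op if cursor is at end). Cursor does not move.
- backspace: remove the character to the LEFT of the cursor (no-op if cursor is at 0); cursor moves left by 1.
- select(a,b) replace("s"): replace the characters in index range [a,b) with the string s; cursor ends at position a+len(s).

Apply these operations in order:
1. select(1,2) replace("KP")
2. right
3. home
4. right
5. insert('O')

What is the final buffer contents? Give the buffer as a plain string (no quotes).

Answer: SOKPCW

Derivation:
After op 1 (select(1,2) replace("KP")): buf='SKPCW' cursor=3
After op 2 (right): buf='SKPCW' cursor=4
After op 3 (home): buf='SKPCW' cursor=0
After op 4 (right): buf='SKPCW' cursor=1
After op 5 (insert('O')): buf='SOKPCW' cursor=2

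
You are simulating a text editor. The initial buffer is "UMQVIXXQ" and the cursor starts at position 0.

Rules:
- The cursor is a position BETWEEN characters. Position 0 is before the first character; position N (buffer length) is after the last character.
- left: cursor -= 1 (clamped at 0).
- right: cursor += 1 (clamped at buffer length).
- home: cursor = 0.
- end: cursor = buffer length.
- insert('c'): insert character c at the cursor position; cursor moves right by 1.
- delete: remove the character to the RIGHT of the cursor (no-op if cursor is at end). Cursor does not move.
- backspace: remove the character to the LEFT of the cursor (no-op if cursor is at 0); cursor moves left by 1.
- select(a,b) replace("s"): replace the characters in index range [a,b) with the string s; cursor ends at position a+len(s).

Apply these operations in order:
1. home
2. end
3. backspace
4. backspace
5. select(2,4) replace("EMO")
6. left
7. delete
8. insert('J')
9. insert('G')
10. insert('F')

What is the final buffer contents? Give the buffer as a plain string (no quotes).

After op 1 (home): buf='UMQVIXXQ' cursor=0
After op 2 (end): buf='UMQVIXXQ' cursor=8
After op 3 (backspace): buf='UMQVIXX' cursor=7
After op 4 (backspace): buf='UMQVIX' cursor=6
After op 5 (select(2,4) replace("EMO")): buf='UMEMOIX' cursor=5
After op 6 (left): buf='UMEMOIX' cursor=4
After op 7 (delete): buf='UMEMIX' cursor=4
After op 8 (insert('J')): buf='UMEMJIX' cursor=5
After op 9 (insert('G')): buf='UMEMJGIX' cursor=6
After op 10 (insert('F')): buf='UMEMJGFIX' cursor=7

Answer: UMEMJGFIX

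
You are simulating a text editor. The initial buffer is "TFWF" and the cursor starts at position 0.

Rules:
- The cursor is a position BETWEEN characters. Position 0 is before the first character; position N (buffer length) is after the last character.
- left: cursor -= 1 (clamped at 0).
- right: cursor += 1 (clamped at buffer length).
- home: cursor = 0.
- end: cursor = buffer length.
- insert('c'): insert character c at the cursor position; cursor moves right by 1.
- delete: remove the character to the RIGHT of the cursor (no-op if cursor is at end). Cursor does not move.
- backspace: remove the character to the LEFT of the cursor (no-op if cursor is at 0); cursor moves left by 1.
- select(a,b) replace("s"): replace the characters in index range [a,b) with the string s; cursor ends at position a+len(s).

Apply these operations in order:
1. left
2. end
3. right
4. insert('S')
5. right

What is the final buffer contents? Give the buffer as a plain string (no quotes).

After op 1 (left): buf='TFWF' cursor=0
After op 2 (end): buf='TFWF' cursor=4
After op 3 (right): buf='TFWF' cursor=4
After op 4 (insert('S')): buf='TFWFS' cursor=5
After op 5 (right): buf='TFWFS' cursor=5

Answer: TFWFS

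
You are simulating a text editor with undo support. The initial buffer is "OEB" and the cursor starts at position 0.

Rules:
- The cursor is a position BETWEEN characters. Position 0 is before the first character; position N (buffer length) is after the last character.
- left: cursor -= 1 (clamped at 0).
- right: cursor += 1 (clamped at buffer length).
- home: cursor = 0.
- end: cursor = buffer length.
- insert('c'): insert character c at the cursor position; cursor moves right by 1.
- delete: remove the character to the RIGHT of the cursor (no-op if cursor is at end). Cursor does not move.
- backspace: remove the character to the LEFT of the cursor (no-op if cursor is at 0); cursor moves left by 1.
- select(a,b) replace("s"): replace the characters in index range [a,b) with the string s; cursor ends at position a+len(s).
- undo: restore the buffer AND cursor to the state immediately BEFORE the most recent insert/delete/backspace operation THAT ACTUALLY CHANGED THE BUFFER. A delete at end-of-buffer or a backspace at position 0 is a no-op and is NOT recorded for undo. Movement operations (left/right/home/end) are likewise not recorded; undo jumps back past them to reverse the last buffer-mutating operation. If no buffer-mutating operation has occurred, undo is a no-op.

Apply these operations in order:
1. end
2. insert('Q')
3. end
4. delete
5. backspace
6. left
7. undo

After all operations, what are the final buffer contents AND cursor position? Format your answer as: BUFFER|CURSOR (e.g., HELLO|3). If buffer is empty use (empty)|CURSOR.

Answer: OEBQ|4

Derivation:
After op 1 (end): buf='OEB' cursor=3
After op 2 (insert('Q')): buf='OEBQ' cursor=4
After op 3 (end): buf='OEBQ' cursor=4
After op 4 (delete): buf='OEBQ' cursor=4
After op 5 (backspace): buf='OEB' cursor=3
After op 6 (left): buf='OEB' cursor=2
After op 7 (undo): buf='OEBQ' cursor=4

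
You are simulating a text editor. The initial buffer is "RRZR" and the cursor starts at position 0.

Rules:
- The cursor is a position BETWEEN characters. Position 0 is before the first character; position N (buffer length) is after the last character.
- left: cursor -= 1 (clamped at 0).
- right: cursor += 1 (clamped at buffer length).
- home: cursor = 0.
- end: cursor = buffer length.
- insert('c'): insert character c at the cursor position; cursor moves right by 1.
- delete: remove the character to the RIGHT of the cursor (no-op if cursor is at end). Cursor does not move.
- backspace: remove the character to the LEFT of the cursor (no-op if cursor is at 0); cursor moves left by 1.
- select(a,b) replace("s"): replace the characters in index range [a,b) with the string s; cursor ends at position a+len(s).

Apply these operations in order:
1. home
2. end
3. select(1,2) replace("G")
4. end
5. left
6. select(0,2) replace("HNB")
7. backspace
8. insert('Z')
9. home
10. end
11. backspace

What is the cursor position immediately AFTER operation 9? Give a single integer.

After op 1 (home): buf='RRZR' cursor=0
After op 2 (end): buf='RRZR' cursor=4
After op 3 (select(1,2) replace("G")): buf='RGZR' cursor=2
After op 4 (end): buf='RGZR' cursor=4
After op 5 (left): buf='RGZR' cursor=3
After op 6 (select(0,2) replace("HNB")): buf='HNBZR' cursor=3
After op 7 (backspace): buf='HNZR' cursor=2
After op 8 (insert('Z')): buf='HNZZR' cursor=3
After op 9 (home): buf='HNZZR' cursor=0

Answer: 0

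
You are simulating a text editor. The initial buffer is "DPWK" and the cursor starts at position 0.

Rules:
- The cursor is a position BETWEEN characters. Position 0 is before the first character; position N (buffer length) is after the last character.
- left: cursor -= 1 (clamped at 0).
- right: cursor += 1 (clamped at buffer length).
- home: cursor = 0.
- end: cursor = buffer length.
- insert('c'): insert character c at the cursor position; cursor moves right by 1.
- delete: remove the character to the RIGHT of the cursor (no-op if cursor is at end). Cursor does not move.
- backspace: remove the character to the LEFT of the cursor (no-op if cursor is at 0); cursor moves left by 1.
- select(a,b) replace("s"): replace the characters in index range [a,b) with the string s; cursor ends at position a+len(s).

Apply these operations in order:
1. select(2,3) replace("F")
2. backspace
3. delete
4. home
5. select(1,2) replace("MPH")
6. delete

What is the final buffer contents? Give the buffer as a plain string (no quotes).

Answer: DMPH

Derivation:
After op 1 (select(2,3) replace("F")): buf='DPFK' cursor=3
After op 2 (backspace): buf='DPK' cursor=2
After op 3 (delete): buf='DP' cursor=2
After op 4 (home): buf='DP' cursor=0
After op 5 (select(1,2) replace("MPH")): buf='DMPH' cursor=4
After op 6 (delete): buf='DMPH' cursor=4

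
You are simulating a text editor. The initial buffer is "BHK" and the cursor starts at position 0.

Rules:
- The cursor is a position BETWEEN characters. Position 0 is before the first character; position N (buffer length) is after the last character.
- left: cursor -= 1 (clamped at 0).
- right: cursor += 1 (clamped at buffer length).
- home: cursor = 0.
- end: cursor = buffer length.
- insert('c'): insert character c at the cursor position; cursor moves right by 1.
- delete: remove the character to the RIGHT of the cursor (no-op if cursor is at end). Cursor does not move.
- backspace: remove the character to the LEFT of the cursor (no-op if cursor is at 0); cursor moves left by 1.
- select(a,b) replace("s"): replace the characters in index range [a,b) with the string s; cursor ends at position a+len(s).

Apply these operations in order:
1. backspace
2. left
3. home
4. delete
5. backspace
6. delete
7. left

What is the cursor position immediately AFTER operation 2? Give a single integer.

Answer: 0

Derivation:
After op 1 (backspace): buf='BHK' cursor=0
After op 2 (left): buf='BHK' cursor=0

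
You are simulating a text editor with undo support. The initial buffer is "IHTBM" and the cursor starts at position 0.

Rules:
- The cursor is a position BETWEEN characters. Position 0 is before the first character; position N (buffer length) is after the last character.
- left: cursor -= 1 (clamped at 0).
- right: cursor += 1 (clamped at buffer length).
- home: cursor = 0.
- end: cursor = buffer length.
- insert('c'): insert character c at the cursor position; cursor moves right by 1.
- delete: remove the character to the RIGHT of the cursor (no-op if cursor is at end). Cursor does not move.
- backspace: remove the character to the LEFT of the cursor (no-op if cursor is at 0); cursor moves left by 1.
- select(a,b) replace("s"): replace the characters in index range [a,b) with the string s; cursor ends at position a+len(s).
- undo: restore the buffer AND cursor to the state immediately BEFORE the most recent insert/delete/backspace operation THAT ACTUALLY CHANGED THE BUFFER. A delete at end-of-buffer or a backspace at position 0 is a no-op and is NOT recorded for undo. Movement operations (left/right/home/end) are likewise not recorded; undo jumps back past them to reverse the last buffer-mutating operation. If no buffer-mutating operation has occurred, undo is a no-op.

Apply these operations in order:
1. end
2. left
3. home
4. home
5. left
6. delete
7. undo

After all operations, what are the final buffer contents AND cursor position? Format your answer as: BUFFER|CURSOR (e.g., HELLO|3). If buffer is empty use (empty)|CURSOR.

Answer: IHTBM|0

Derivation:
After op 1 (end): buf='IHTBM' cursor=5
After op 2 (left): buf='IHTBM' cursor=4
After op 3 (home): buf='IHTBM' cursor=0
After op 4 (home): buf='IHTBM' cursor=0
After op 5 (left): buf='IHTBM' cursor=0
After op 6 (delete): buf='HTBM' cursor=0
After op 7 (undo): buf='IHTBM' cursor=0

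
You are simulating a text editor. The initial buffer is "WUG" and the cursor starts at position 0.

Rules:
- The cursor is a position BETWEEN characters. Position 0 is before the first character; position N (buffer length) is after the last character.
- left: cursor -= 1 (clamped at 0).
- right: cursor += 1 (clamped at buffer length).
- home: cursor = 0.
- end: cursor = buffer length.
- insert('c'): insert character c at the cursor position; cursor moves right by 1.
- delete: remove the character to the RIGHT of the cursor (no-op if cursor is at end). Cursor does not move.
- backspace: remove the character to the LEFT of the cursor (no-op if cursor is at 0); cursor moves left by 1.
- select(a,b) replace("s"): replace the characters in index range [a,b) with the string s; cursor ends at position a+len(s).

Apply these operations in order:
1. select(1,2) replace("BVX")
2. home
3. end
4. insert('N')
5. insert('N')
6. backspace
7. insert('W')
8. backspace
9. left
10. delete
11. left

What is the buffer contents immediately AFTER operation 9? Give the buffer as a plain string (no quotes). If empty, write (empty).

Answer: WBVXGN

Derivation:
After op 1 (select(1,2) replace("BVX")): buf='WBVXG' cursor=4
After op 2 (home): buf='WBVXG' cursor=0
After op 3 (end): buf='WBVXG' cursor=5
After op 4 (insert('N')): buf='WBVXGN' cursor=6
After op 5 (insert('N')): buf='WBVXGNN' cursor=7
After op 6 (backspace): buf='WBVXGN' cursor=6
After op 7 (insert('W')): buf='WBVXGNW' cursor=7
After op 8 (backspace): buf='WBVXGN' cursor=6
After op 9 (left): buf='WBVXGN' cursor=5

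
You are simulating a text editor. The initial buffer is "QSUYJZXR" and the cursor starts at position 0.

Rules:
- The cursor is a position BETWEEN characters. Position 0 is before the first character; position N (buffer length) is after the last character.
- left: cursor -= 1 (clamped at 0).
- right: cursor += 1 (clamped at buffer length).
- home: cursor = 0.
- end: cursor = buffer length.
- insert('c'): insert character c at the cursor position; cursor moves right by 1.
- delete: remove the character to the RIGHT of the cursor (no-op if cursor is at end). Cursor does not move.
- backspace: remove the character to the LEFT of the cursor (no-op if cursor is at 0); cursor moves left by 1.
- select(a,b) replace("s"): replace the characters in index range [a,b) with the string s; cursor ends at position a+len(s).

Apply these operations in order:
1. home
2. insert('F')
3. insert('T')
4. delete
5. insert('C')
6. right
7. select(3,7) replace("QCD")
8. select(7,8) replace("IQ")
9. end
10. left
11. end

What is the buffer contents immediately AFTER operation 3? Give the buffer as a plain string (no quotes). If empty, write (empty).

After op 1 (home): buf='QSUYJZXR' cursor=0
After op 2 (insert('F')): buf='FQSUYJZXR' cursor=1
After op 3 (insert('T')): buf='FTQSUYJZXR' cursor=2

Answer: FTQSUYJZXR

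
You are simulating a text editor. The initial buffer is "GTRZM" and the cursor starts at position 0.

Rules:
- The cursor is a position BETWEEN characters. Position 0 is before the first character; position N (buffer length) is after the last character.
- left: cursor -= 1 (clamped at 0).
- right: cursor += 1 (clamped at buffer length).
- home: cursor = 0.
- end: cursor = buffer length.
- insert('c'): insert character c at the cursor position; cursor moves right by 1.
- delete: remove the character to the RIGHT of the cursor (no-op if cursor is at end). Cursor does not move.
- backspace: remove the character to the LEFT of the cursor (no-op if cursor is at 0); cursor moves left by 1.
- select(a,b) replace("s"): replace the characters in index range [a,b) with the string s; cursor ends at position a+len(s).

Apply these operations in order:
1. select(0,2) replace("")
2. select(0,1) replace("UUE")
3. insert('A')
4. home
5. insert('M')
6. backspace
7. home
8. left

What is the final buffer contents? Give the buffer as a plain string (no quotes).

After op 1 (select(0,2) replace("")): buf='RZM' cursor=0
After op 2 (select(0,1) replace("UUE")): buf='UUEZM' cursor=3
After op 3 (insert('A')): buf='UUEAZM' cursor=4
After op 4 (home): buf='UUEAZM' cursor=0
After op 5 (insert('M')): buf='MUUEAZM' cursor=1
After op 6 (backspace): buf='UUEAZM' cursor=0
After op 7 (home): buf='UUEAZM' cursor=0
After op 8 (left): buf='UUEAZM' cursor=0

Answer: UUEAZM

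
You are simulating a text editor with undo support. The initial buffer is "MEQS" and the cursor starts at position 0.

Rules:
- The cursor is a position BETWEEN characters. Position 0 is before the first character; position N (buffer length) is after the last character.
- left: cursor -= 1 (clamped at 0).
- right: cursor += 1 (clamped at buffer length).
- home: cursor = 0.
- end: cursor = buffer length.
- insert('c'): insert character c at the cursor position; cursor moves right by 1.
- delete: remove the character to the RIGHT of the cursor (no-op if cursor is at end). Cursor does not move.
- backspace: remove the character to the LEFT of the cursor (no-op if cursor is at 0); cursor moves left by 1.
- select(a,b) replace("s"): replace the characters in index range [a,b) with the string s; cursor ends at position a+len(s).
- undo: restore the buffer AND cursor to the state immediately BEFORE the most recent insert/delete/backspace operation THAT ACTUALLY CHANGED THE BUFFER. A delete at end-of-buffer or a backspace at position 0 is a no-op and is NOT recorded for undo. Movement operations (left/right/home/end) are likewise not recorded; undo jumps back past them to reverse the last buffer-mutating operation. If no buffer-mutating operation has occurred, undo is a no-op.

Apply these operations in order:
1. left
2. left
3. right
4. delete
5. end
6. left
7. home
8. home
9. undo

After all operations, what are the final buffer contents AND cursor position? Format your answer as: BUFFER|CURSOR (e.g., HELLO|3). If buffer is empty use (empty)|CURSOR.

Answer: MEQS|1

Derivation:
After op 1 (left): buf='MEQS' cursor=0
After op 2 (left): buf='MEQS' cursor=0
After op 3 (right): buf='MEQS' cursor=1
After op 4 (delete): buf='MQS' cursor=1
After op 5 (end): buf='MQS' cursor=3
After op 6 (left): buf='MQS' cursor=2
After op 7 (home): buf='MQS' cursor=0
After op 8 (home): buf='MQS' cursor=0
After op 9 (undo): buf='MEQS' cursor=1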